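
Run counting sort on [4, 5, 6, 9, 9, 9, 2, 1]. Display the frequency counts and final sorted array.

Count array: [0, 1, 1, 0, 1, 1, 1, 0, 0, 3]
(count[i] = number of elements equal to i)
Cumulative count: [0, 1, 2, 2, 3, 4, 5, 5, 5, 8]
Sorted: [1, 2, 4, 5, 6, 9, 9, 9]


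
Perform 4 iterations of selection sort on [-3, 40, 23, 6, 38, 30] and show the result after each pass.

Pass 1: Select minimum -3 at index 0, swap -> [-3, 40, 23, 6, 38, 30]
Pass 2: Select minimum 6 at index 3, swap -> [-3, 6, 23, 40, 38, 30]
Pass 3: Select minimum 23 at index 2, swap -> [-3, 6, 23, 40, 38, 30]
Pass 4: Select minimum 30 at index 5, swap -> [-3, 6, 23, 30, 38, 40]


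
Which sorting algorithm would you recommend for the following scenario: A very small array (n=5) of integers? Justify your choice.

Best choice: Insertion sort
Reason: For tiny inputs the O(n^2) overhead is negligible and insertion sort has minimal constant factors


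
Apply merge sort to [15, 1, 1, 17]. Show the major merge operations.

Divide and conquer:
  Merge [15] + [1] -> [1, 15]
  Merge [1] + [17] -> [1, 17]
  Merge [1, 15] + [1, 17] -> [1, 1, 15, 17]


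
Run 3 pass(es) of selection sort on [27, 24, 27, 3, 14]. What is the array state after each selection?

Pass 1: Select minimum 3 at index 3, swap -> [3, 24, 27, 27, 14]
Pass 2: Select minimum 14 at index 4, swap -> [3, 14, 27, 27, 24]
Pass 3: Select minimum 24 at index 4, swap -> [3, 14, 24, 27, 27]


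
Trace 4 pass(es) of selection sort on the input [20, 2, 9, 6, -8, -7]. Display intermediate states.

Pass 1: Select minimum -8 at index 4, swap -> [-8, 2, 9, 6, 20, -7]
Pass 2: Select minimum -7 at index 5, swap -> [-8, -7, 9, 6, 20, 2]
Pass 3: Select minimum 2 at index 5, swap -> [-8, -7, 2, 6, 20, 9]
Pass 4: Select minimum 6 at index 3, swap -> [-8, -7, 2, 6, 20, 9]


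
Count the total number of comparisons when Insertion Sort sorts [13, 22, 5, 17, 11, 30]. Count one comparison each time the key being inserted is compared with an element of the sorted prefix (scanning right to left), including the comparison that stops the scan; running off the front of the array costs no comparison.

Insert 22: 13 <= 22 (stop) = 1 comparison(s) -> [13, 22, 5, 17, 11, 30]
Insert 5: 22 > 5 (shift), 13 > 5 (shift), reached front = 2 comparison(s) -> [5, 13, 22, 17, 11, 30]
Insert 17: 22 > 17 (shift), 13 <= 17 (stop) = 2 comparison(s) -> [5, 13, 17, 22, 11, 30]
Insert 11: 22 > 11 (shift), 17 > 11 (shift), 13 > 11 (shift), 5 <= 11 (stop) = 4 comparison(s) -> [5, 11, 13, 17, 22, 30]
Insert 30: 22 <= 30 (stop) = 1 comparison(s) -> [5, 11, 13, 17, 22, 30]
Total comparisons: 1 + 2 + 2 + 4 + 1 = 10


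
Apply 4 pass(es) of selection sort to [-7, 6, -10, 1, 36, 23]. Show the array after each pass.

Pass 1: Select minimum -10 at index 2, swap -> [-10, 6, -7, 1, 36, 23]
Pass 2: Select minimum -7 at index 2, swap -> [-10, -7, 6, 1, 36, 23]
Pass 3: Select minimum 1 at index 3, swap -> [-10, -7, 1, 6, 36, 23]
Pass 4: Select minimum 6 at index 3, swap -> [-10, -7, 1, 6, 36, 23]


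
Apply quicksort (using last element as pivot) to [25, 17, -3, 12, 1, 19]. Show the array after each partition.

Partition 1: pivot=19 at index 4 -> [17, -3, 12, 1, 19, 25]
Partition 2: pivot=1 at index 1 -> [-3, 1, 12, 17, 19, 25]
Partition 3: pivot=17 at index 3 -> [-3, 1, 12, 17, 19, 25]


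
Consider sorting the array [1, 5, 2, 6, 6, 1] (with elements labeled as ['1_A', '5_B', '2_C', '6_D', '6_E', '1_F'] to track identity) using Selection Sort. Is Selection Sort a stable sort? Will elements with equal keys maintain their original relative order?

Trace Selection Sort on the labeled array (the key is the number; the letter only tracks identity):
  Pass 1: minimum 1_A is already at index 0; no swap -> [1_A, 5_B, 2_C, 6_D, 6_E, 1_F]
  Pass 2: minimum of unsorted part is 1_F at index 5; swap it with 5_B at index 1 -> [1_A, 1_F, 2_C, 6_D, 6_E, 5_B]
  Pass 3: minimum 2_C is already at index 2; no swap -> [1_A, 1_F, 2_C, 6_D, 6_E, 5_B]
  Pass 4: minimum of unsorted part is 5_B at index 5; swap it with 6_D at index 3 -> [1_A, 1_F, 2_C, 5_B, 6_E, 6_D]
  Pass 5: minimum 6_E is already at index 4; no swap -> [1_A, 1_F, 2_C, 5_B, 6_E, 6_D]
Final order: [1_A, 1_F, 2_C, 5_B, 6_E, 6_D]
Equal keys:
  value 1: originally 1_A, 1_F; after sorting 1_A, 1_F -> order preserved
  value 6: originally 6_D, 6_E; after sorting 6_E, 6_D -> order changed
Equal keys were reordered, so Selection Sort is not stable: the long-range swap that moves the minimum into place can carry an element past an equal key. (One such input is enough; an unstable sort may happen to preserve order on other inputs, but it gives no guarantee.)
Answer: Not stable


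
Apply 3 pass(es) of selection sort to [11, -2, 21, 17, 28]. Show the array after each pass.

Pass 1: Select minimum -2 at index 1, swap -> [-2, 11, 21, 17, 28]
Pass 2: Select minimum 11 at index 1, swap -> [-2, 11, 21, 17, 28]
Pass 3: Select minimum 17 at index 3, swap -> [-2, 11, 17, 21, 28]


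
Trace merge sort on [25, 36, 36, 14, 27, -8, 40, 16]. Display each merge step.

Divide and conquer:
  Merge [25] + [36] -> [25, 36]
  Merge [36] + [14] -> [14, 36]
  Merge [25, 36] + [14, 36] -> [14, 25, 36, 36]
  Merge [27] + [-8] -> [-8, 27]
  Merge [40] + [16] -> [16, 40]
  Merge [-8, 27] + [16, 40] -> [-8, 16, 27, 40]
  Merge [14, 25, 36, 36] + [-8, 16, 27, 40] -> [-8, 14, 16, 25, 27, 36, 36, 40]


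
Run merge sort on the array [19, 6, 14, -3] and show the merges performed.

Divide and conquer:
  Merge [19] + [6] -> [6, 19]
  Merge [14] + [-3] -> [-3, 14]
  Merge [6, 19] + [-3, 14] -> [-3, 6, 14, 19]


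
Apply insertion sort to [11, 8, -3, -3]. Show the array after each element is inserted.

First element 11 is already 'sorted'
Insert 8: shifted 1 elements -> [8, 11, -3, -3]
Insert -3: shifted 2 elements -> [-3, 8, 11, -3]
Insert -3: shifted 2 elements -> [-3, -3, 8, 11]


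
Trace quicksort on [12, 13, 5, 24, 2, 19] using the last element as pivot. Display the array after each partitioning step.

Partition 1: pivot=19 at index 4 -> [12, 13, 5, 2, 19, 24]
Partition 2: pivot=2 at index 0 -> [2, 13, 5, 12, 19, 24]
Partition 3: pivot=12 at index 2 -> [2, 5, 12, 13, 19, 24]


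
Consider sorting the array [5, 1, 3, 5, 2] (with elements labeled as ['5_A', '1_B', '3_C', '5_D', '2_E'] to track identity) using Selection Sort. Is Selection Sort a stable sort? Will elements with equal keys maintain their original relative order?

Trace Selection Sort on the labeled array (the key is the number; the letter only tracks identity):
  Pass 1: minimum of unsorted part is 1_B at index 1; swap it with 5_A at index 0 -> [1_B, 5_A, 3_C, 5_D, 2_E]
  Pass 2: minimum of unsorted part is 2_E at index 4; swap it with 5_A at index 1 -> [1_B, 2_E, 3_C, 5_D, 5_A]
  Pass 3: minimum 3_C is already at index 2; no swap -> [1_B, 2_E, 3_C, 5_D, 5_A]
  Pass 4: minimum 5_D is already at index 3; no swap -> [1_B, 2_E, 3_C, 5_D, 5_A]
Final order: [1_B, 2_E, 3_C, 5_D, 5_A]
Equal keys:
  value 5: originally 5_A, 5_D; after sorting 5_D, 5_A -> order changed
Equal keys were reordered, so Selection Sort is not stable: the long-range swap that moves the minimum into place can carry an element past an equal key. (One such input is enough; an unstable sort may happen to preserve order on other inputs, but it gives no guarantee.)
Answer: Not stable


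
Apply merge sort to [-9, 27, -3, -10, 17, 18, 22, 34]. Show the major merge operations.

Divide and conquer:
  Merge [-9] + [27] -> [-9, 27]
  Merge [-3] + [-10] -> [-10, -3]
  Merge [-9, 27] + [-10, -3] -> [-10, -9, -3, 27]
  Merge [17] + [18] -> [17, 18]
  Merge [22] + [34] -> [22, 34]
  Merge [17, 18] + [22, 34] -> [17, 18, 22, 34]
  Merge [-10, -9, -3, 27] + [17, 18, 22, 34] -> [-10, -9, -3, 17, 18, 22, 27, 34]


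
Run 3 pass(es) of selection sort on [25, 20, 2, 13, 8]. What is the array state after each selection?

Pass 1: Select minimum 2 at index 2, swap -> [2, 20, 25, 13, 8]
Pass 2: Select minimum 8 at index 4, swap -> [2, 8, 25, 13, 20]
Pass 3: Select minimum 13 at index 3, swap -> [2, 8, 13, 25, 20]


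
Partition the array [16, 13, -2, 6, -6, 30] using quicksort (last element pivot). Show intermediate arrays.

Partition 1: pivot=30 at index 5 -> [16, 13, -2, 6, -6, 30]
Partition 2: pivot=-6 at index 0 -> [-6, 13, -2, 6, 16, 30]
Partition 3: pivot=16 at index 4 -> [-6, 13, -2, 6, 16, 30]
Partition 4: pivot=6 at index 2 -> [-6, -2, 6, 13, 16, 30]


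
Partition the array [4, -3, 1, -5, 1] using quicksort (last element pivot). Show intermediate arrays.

Partition 1: pivot=1 at index 3 -> [-3, 1, -5, 1, 4]
Partition 2: pivot=-5 at index 0 -> [-5, 1, -3, 1, 4]
Partition 3: pivot=-3 at index 1 -> [-5, -3, 1, 1, 4]


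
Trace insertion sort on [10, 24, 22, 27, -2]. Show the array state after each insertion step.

First element 10 is already 'sorted'
Insert 24: shifted 0 elements -> [10, 24, 22, 27, -2]
Insert 22: shifted 1 elements -> [10, 22, 24, 27, -2]
Insert 27: shifted 0 elements -> [10, 22, 24, 27, -2]
Insert -2: shifted 4 elements -> [-2, 10, 22, 24, 27]


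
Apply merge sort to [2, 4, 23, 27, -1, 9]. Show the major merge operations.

Divide and conquer:
  Merge [4] + [23] -> [4, 23]
  Merge [2] + [4, 23] -> [2, 4, 23]
  Merge [-1] + [9] -> [-1, 9]
  Merge [27] + [-1, 9] -> [-1, 9, 27]
  Merge [2, 4, 23] + [-1, 9, 27] -> [-1, 2, 4, 9, 23, 27]


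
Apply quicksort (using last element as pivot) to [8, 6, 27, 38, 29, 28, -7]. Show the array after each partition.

Partition 1: pivot=-7 at index 0 -> [-7, 6, 27, 38, 29, 28, 8]
Partition 2: pivot=8 at index 2 -> [-7, 6, 8, 38, 29, 28, 27]
Partition 3: pivot=27 at index 3 -> [-7, 6, 8, 27, 29, 28, 38]
Partition 4: pivot=38 at index 6 -> [-7, 6, 8, 27, 29, 28, 38]
Partition 5: pivot=28 at index 4 -> [-7, 6, 8, 27, 28, 29, 38]


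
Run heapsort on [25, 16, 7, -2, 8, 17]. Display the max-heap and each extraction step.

Build heap: [25, 16, 17, -2, 8, 7]
Extract 25: [17, 16, 7, -2, 8, 25]
Extract 17: [16, 8, 7, -2, 17, 25]
Extract 16: [8, -2, 7, 16, 17, 25]
Extract 8: [7, -2, 8, 16, 17, 25]
Extract 7: [-2, 7, 8, 16, 17, 25]


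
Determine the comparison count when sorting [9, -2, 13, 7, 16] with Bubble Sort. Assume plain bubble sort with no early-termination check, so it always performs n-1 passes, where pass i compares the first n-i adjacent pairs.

Pass 1: compare adjacent pairs (0,1)..(3,4) = 4 comparison(s), 2 swap(s) -> [-2, 9, 7, 13, 16]
Pass 2: compare adjacent pairs (0,1)..(2,3) = 3 comparison(s), 1 swap(s) -> [-2, 7, 9, 13, 16]
Pass 3: compare adjacent pairs (0,1)..(1,2) = 2 comparison(s), 0 swap(s) -> [-2, 7, 9, 13, 16]
Pass 4: compare adjacent pairs (0,1)..(0,1) = 1 comparison(s), 0 swap(s) -> [-2, 7, 9, 13, 16]
Total comparisons: 4 + 3 + 2 + 1 = 10


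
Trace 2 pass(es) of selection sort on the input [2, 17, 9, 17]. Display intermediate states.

Pass 1: Select minimum 2 at index 0, swap -> [2, 17, 9, 17]
Pass 2: Select minimum 9 at index 2, swap -> [2, 9, 17, 17]


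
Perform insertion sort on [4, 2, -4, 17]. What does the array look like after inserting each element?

First element 4 is already 'sorted'
Insert 2: shifted 1 elements -> [2, 4, -4, 17]
Insert -4: shifted 2 elements -> [-4, 2, 4, 17]
Insert 17: shifted 0 elements -> [-4, 2, 4, 17]


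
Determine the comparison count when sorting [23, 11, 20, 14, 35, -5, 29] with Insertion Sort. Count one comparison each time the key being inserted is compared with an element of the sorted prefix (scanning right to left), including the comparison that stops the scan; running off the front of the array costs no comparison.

Insert 11: 23 > 11 (shift), reached front = 1 comparison(s) -> [11, 23, 20, 14, 35, -5, 29]
Insert 20: 23 > 20 (shift), 11 <= 20 (stop) = 2 comparison(s) -> [11, 20, 23, 14, 35, -5, 29]
Insert 14: 23 > 14 (shift), 20 > 14 (shift), 11 <= 14 (stop) = 3 comparison(s) -> [11, 14, 20, 23, 35, -5, 29]
Insert 35: 23 <= 35 (stop) = 1 comparison(s) -> [11, 14, 20, 23, 35, -5, 29]
Insert -5: 35 > -5 (shift), 23 > -5 (shift), 20 > -5 (shift), 14 > -5 (shift), 11 > -5 (shift), reached front = 5 comparison(s) -> [-5, 11, 14, 20, 23, 35, 29]
Insert 29: 35 > 29 (shift), 23 <= 29 (stop) = 2 comparison(s) -> [-5, 11, 14, 20, 23, 29, 35]
Total comparisons: 1 + 2 + 3 + 1 + 5 + 2 = 14


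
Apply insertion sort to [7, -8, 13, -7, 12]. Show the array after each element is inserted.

First element 7 is already 'sorted'
Insert -8: shifted 1 elements -> [-8, 7, 13, -7, 12]
Insert 13: shifted 0 elements -> [-8, 7, 13, -7, 12]
Insert -7: shifted 2 elements -> [-8, -7, 7, 13, 12]
Insert 12: shifted 1 elements -> [-8, -7, 7, 12, 13]


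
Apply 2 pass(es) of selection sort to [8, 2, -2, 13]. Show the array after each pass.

Pass 1: Select minimum -2 at index 2, swap -> [-2, 2, 8, 13]
Pass 2: Select minimum 2 at index 1, swap -> [-2, 2, 8, 13]


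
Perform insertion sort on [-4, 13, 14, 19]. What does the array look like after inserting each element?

First element -4 is already 'sorted'
Insert 13: shifted 0 elements -> [-4, 13, 14, 19]
Insert 14: shifted 0 elements -> [-4, 13, 14, 19]
Insert 19: shifted 0 elements -> [-4, 13, 14, 19]


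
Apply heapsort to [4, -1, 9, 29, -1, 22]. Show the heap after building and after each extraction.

Build heap: [29, 4, 22, -1, -1, 9]
Extract 29: [22, 4, 9, -1, -1, 29]
Extract 22: [9, 4, -1, -1, 22, 29]
Extract 9: [4, -1, -1, 9, 22, 29]
Extract 4: [-1, -1, 4, 9, 22, 29]
Extract -1: [-1, -1, 4, 9, 22, 29]


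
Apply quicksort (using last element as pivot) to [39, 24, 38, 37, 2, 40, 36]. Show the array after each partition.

Partition 1: pivot=36 at index 2 -> [24, 2, 36, 37, 39, 40, 38]
Partition 2: pivot=2 at index 0 -> [2, 24, 36, 37, 39, 40, 38]
Partition 3: pivot=38 at index 4 -> [2, 24, 36, 37, 38, 40, 39]
Partition 4: pivot=39 at index 5 -> [2, 24, 36, 37, 38, 39, 40]


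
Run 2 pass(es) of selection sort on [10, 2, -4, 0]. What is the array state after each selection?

Pass 1: Select minimum -4 at index 2, swap -> [-4, 2, 10, 0]
Pass 2: Select minimum 0 at index 3, swap -> [-4, 0, 10, 2]


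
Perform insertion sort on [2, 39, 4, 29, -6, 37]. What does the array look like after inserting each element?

First element 2 is already 'sorted'
Insert 39: shifted 0 elements -> [2, 39, 4, 29, -6, 37]
Insert 4: shifted 1 elements -> [2, 4, 39, 29, -6, 37]
Insert 29: shifted 1 elements -> [2, 4, 29, 39, -6, 37]
Insert -6: shifted 4 elements -> [-6, 2, 4, 29, 39, 37]
Insert 37: shifted 1 elements -> [-6, 2, 4, 29, 37, 39]


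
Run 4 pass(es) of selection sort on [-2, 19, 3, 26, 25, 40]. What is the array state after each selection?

Pass 1: Select minimum -2 at index 0, swap -> [-2, 19, 3, 26, 25, 40]
Pass 2: Select minimum 3 at index 2, swap -> [-2, 3, 19, 26, 25, 40]
Pass 3: Select minimum 19 at index 2, swap -> [-2, 3, 19, 26, 25, 40]
Pass 4: Select minimum 25 at index 4, swap -> [-2, 3, 19, 25, 26, 40]


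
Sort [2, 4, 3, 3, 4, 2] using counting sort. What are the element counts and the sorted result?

Count array: [0, 0, 2, 2, 2]
(count[i] = number of elements equal to i)
Cumulative count: [0, 0, 2, 4, 6]
Sorted: [2, 2, 3, 3, 4, 4]


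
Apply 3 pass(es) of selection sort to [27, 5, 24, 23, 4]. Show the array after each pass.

Pass 1: Select minimum 4 at index 4, swap -> [4, 5, 24, 23, 27]
Pass 2: Select minimum 5 at index 1, swap -> [4, 5, 24, 23, 27]
Pass 3: Select minimum 23 at index 3, swap -> [4, 5, 23, 24, 27]


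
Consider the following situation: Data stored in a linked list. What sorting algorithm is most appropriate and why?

Best choice: Merge sort
Reason: Merge sort doesn't require random access; can be done in O(1) extra space for linked lists


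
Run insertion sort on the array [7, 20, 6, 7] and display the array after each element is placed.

First element 7 is already 'sorted'
Insert 20: shifted 0 elements -> [7, 20, 6, 7]
Insert 6: shifted 2 elements -> [6, 7, 20, 7]
Insert 7: shifted 1 elements -> [6, 7, 7, 20]


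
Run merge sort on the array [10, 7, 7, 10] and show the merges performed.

Divide and conquer:
  Merge [10] + [7] -> [7, 10]
  Merge [7] + [10] -> [7, 10]
  Merge [7, 10] + [7, 10] -> [7, 7, 10, 10]


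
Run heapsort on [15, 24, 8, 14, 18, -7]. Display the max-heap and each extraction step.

Build heap: [24, 18, 8, 14, 15, -7]
Extract 24: [18, 15, 8, 14, -7, 24]
Extract 18: [15, 14, 8, -7, 18, 24]
Extract 15: [14, -7, 8, 15, 18, 24]
Extract 14: [8, -7, 14, 15, 18, 24]
Extract 8: [-7, 8, 14, 15, 18, 24]


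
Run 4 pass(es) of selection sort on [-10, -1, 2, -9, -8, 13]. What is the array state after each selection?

Pass 1: Select minimum -10 at index 0, swap -> [-10, -1, 2, -9, -8, 13]
Pass 2: Select minimum -9 at index 3, swap -> [-10, -9, 2, -1, -8, 13]
Pass 3: Select minimum -8 at index 4, swap -> [-10, -9, -8, -1, 2, 13]
Pass 4: Select minimum -1 at index 3, swap -> [-10, -9, -8, -1, 2, 13]


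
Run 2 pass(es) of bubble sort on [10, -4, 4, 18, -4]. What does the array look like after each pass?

After pass 1: [-4, 4, 10, -4, 18] (3 swaps)
After pass 2: [-4, 4, -4, 10, 18] (1 swaps)
Total swaps: 4


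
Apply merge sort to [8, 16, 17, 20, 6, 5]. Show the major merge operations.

Divide and conquer:
  Merge [16] + [17] -> [16, 17]
  Merge [8] + [16, 17] -> [8, 16, 17]
  Merge [6] + [5] -> [5, 6]
  Merge [20] + [5, 6] -> [5, 6, 20]
  Merge [8, 16, 17] + [5, 6, 20] -> [5, 6, 8, 16, 17, 20]


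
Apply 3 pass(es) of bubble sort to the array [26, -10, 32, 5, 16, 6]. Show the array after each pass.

After pass 1: [-10, 26, 5, 16, 6, 32] (4 swaps)
After pass 2: [-10, 5, 16, 6, 26, 32] (3 swaps)
After pass 3: [-10, 5, 6, 16, 26, 32] (1 swaps)
Total swaps: 8


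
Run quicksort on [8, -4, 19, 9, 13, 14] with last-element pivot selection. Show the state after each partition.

Partition 1: pivot=14 at index 4 -> [8, -4, 9, 13, 14, 19]
Partition 2: pivot=13 at index 3 -> [8, -4, 9, 13, 14, 19]
Partition 3: pivot=9 at index 2 -> [8, -4, 9, 13, 14, 19]
Partition 4: pivot=-4 at index 0 -> [-4, 8, 9, 13, 14, 19]


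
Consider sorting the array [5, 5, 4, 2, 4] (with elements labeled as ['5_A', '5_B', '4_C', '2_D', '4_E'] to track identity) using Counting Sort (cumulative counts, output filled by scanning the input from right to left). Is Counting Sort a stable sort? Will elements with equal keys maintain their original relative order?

Trace Counting Sort on the labeled array (the key is the number; the letter only tracks identity):
  Counts for values 0..5: [0, 0, 1, 0, 2, 2]
  Cumulative counts: [0, 0, 1, 1, 3, 5]
  Scan right to left: place 4_E at output index 2
  Scan right to left: place 2_D at output index 0
  Scan right to left: place 4_C at output index 1
  Scan right to left: place 5_B at output index 4
  Scan right to left: place 5_A at output index 3
  Output: [2_D, 4_C, 4_E, 5_A, 5_B]
Equal keys:
  value 4: originally 4_C, 4_E; after sorting 4_C, 4_E -> order preserved
  value 5: originally 5_A, 5_B; after sorting 5_A, 5_B -> order preserved
All equal keys kept their original relative order. Counting Sort is stable: scanning the input right to left with decreasing cumulative counts places later duplicates at later output positions.
Answer: Stable


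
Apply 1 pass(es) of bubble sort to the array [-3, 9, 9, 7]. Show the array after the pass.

After pass 1: [-3, 9, 7, 9] (1 swaps)
Total swaps: 1


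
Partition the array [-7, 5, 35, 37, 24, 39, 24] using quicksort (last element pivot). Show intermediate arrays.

Partition 1: pivot=24 at index 3 -> [-7, 5, 24, 24, 35, 39, 37]
Partition 2: pivot=24 at index 2 -> [-7, 5, 24, 24, 35, 39, 37]
Partition 3: pivot=5 at index 1 -> [-7, 5, 24, 24, 35, 39, 37]
Partition 4: pivot=37 at index 5 -> [-7, 5, 24, 24, 35, 37, 39]


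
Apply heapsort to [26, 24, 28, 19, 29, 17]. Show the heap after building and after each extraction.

Build heap: [29, 26, 28, 19, 24, 17]
Extract 29: [28, 26, 17, 19, 24, 29]
Extract 28: [26, 24, 17, 19, 28, 29]
Extract 26: [24, 19, 17, 26, 28, 29]
Extract 24: [19, 17, 24, 26, 28, 29]
Extract 19: [17, 19, 24, 26, 28, 29]


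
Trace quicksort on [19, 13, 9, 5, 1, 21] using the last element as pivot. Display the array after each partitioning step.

Partition 1: pivot=21 at index 5 -> [19, 13, 9, 5, 1, 21]
Partition 2: pivot=1 at index 0 -> [1, 13, 9, 5, 19, 21]
Partition 3: pivot=19 at index 4 -> [1, 13, 9, 5, 19, 21]
Partition 4: pivot=5 at index 1 -> [1, 5, 9, 13, 19, 21]
Partition 5: pivot=13 at index 3 -> [1, 5, 9, 13, 19, 21]


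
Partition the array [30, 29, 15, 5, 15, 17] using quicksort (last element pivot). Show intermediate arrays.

Partition 1: pivot=17 at index 3 -> [15, 5, 15, 17, 30, 29]
Partition 2: pivot=15 at index 2 -> [15, 5, 15, 17, 30, 29]
Partition 3: pivot=5 at index 0 -> [5, 15, 15, 17, 30, 29]
Partition 4: pivot=29 at index 4 -> [5, 15, 15, 17, 29, 30]


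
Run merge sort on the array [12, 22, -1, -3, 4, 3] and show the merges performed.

Divide and conquer:
  Merge [22] + [-1] -> [-1, 22]
  Merge [12] + [-1, 22] -> [-1, 12, 22]
  Merge [4] + [3] -> [3, 4]
  Merge [-3] + [3, 4] -> [-3, 3, 4]
  Merge [-1, 12, 22] + [-3, 3, 4] -> [-3, -1, 3, 4, 12, 22]


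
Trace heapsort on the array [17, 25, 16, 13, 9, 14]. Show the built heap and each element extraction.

Build heap: [25, 17, 16, 13, 9, 14]
Extract 25: [17, 14, 16, 13, 9, 25]
Extract 17: [16, 14, 9, 13, 17, 25]
Extract 16: [14, 13, 9, 16, 17, 25]
Extract 14: [13, 9, 14, 16, 17, 25]
Extract 13: [9, 13, 14, 16, 17, 25]


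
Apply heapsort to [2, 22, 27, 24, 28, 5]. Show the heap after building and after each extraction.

Build heap: [28, 24, 27, 2, 22, 5]
Extract 28: [27, 24, 5, 2, 22, 28]
Extract 27: [24, 22, 5, 2, 27, 28]
Extract 24: [22, 2, 5, 24, 27, 28]
Extract 22: [5, 2, 22, 24, 27, 28]
Extract 5: [2, 5, 22, 24, 27, 28]


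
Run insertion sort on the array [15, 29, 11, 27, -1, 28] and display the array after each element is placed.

First element 15 is already 'sorted'
Insert 29: shifted 0 elements -> [15, 29, 11, 27, -1, 28]
Insert 11: shifted 2 elements -> [11, 15, 29, 27, -1, 28]
Insert 27: shifted 1 elements -> [11, 15, 27, 29, -1, 28]
Insert -1: shifted 4 elements -> [-1, 11, 15, 27, 29, 28]
Insert 28: shifted 1 elements -> [-1, 11, 15, 27, 28, 29]


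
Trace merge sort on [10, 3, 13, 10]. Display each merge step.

Divide and conquer:
  Merge [10] + [3] -> [3, 10]
  Merge [13] + [10] -> [10, 13]
  Merge [3, 10] + [10, 13] -> [3, 10, 10, 13]


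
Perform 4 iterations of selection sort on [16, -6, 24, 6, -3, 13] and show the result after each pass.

Pass 1: Select minimum -6 at index 1, swap -> [-6, 16, 24, 6, -3, 13]
Pass 2: Select minimum -3 at index 4, swap -> [-6, -3, 24, 6, 16, 13]
Pass 3: Select minimum 6 at index 3, swap -> [-6, -3, 6, 24, 16, 13]
Pass 4: Select minimum 13 at index 5, swap -> [-6, -3, 6, 13, 16, 24]


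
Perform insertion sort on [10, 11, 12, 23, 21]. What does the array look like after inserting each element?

First element 10 is already 'sorted'
Insert 11: shifted 0 elements -> [10, 11, 12, 23, 21]
Insert 12: shifted 0 elements -> [10, 11, 12, 23, 21]
Insert 23: shifted 0 elements -> [10, 11, 12, 23, 21]
Insert 21: shifted 1 elements -> [10, 11, 12, 21, 23]


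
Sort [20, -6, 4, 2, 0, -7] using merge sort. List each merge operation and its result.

Divide and conquer:
  Merge [-6] + [4] -> [-6, 4]
  Merge [20] + [-6, 4] -> [-6, 4, 20]
  Merge [0] + [-7] -> [-7, 0]
  Merge [2] + [-7, 0] -> [-7, 0, 2]
  Merge [-6, 4, 20] + [-7, 0, 2] -> [-7, -6, 0, 2, 4, 20]


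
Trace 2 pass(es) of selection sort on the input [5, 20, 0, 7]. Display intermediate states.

Pass 1: Select minimum 0 at index 2, swap -> [0, 20, 5, 7]
Pass 2: Select minimum 5 at index 2, swap -> [0, 5, 20, 7]


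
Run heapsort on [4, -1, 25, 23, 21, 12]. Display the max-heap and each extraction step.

Build heap: [25, 23, 12, -1, 21, 4]
Extract 25: [23, 21, 12, -1, 4, 25]
Extract 23: [21, 4, 12, -1, 23, 25]
Extract 21: [12, 4, -1, 21, 23, 25]
Extract 12: [4, -1, 12, 21, 23, 25]
Extract 4: [-1, 4, 12, 21, 23, 25]


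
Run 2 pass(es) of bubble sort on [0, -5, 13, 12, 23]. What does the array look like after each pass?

After pass 1: [-5, 0, 12, 13, 23] (2 swaps)
After pass 2: [-5, 0, 12, 13, 23] (0 swaps)
Total swaps: 2


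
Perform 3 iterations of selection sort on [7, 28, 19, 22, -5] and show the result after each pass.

Pass 1: Select minimum -5 at index 4, swap -> [-5, 28, 19, 22, 7]
Pass 2: Select minimum 7 at index 4, swap -> [-5, 7, 19, 22, 28]
Pass 3: Select minimum 19 at index 2, swap -> [-5, 7, 19, 22, 28]


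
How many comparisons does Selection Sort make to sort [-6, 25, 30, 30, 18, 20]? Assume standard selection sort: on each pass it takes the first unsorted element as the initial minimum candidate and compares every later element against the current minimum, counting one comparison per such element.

Pass 1: scan indices 1..5 for the minimum = 5 comparison(s); min is -6, place at index 0 -> [-6, 25, 30, 30, 18, 20]
Pass 2: scan indices 2..5 for the minimum = 4 comparison(s); min is 18, place at index 1 -> [-6, 18, 30, 30, 25, 20]
Pass 3: scan indices 3..5 for the minimum = 3 comparison(s); min is 20, place at index 2 -> [-6, 18, 20, 30, 25, 30]
Pass 4: scan indices 4..5 for the minimum = 2 comparison(s); min is 25, place at index 3 -> [-6, 18, 20, 25, 30, 30]
Pass 5: scan indices 5..5 for the minimum = 1 comparison(s); min is 30, place at index 4 -> [-6, 18, 20, 25, 30, 30]
Selection sort always scans the whole unsorted suffix, so the count is (n-1) + (n-2) + ... + 1 = n(n-1)/2 = 6*5/2 = 15 regardless of the input order.
Total comparisons: 5 + 4 + 3 + 2 + 1 = 15


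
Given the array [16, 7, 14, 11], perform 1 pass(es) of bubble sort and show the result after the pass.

After pass 1: [7, 14, 11, 16] (3 swaps)
Total swaps: 3


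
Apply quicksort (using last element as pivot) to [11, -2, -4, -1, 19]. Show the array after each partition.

Partition 1: pivot=19 at index 4 -> [11, -2, -4, -1, 19]
Partition 2: pivot=-1 at index 2 -> [-2, -4, -1, 11, 19]
Partition 3: pivot=-4 at index 0 -> [-4, -2, -1, 11, 19]


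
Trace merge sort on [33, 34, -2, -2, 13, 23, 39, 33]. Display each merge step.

Divide and conquer:
  Merge [33] + [34] -> [33, 34]
  Merge [-2] + [-2] -> [-2, -2]
  Merge [33, 34] + [-2, -2] -> [-2, -2, 33, 34]
  Merge [13] + [23] -> [13, 23]
  Merge [39] + [33] -> [33, 39]
  Merge [13, 23] + [33, 39] -> [13, 23, 33, 39]
  Merge [-2, -2, 33, 34] + [13, 23, 33, 39] -> [-2, -2, 13, 23, 33, 33, 34, 39]


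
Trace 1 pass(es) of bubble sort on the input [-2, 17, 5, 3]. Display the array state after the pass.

After pass 1: [-2, 5, 3, 17] (2 swaps)
Total swaps: 2


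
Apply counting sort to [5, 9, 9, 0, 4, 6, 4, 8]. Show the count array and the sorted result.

Count array: [1, 0, 0, 0, 2, 1, 1, 0, 1, 2]
(count[i] = number of elements equal to i)
Cumulative count: [1, 1, 1, 1, 3, 4, 5, 5, 6, 8]
Sorted: [0, 4, 4, 5, 6, 8, 9, 9]


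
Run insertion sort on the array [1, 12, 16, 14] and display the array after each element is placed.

First element 1 is already 'sorted'
Insert 12: shifted 0 elements -> [1, 12, 16, 14]
Insert 16: shifted 0 elements -> [1, 12, 16, 14]
Insert 14: shifted 1 elements -> [1, 12, 14, 16]


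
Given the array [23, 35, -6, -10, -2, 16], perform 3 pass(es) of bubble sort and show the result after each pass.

After pass 1: [23, -6, -10, -2, 16, 35] (4 swaps)
After pass 2: [-6, -10, -2, 16, 23, 35] (4 swaps)
After pass 3: [-10, -6, -2, 16, 23, 35] (1 swaps)
Total swaps: 9


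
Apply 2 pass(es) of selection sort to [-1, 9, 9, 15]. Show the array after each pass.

Pass 1: Select minimum -1 at index 0, swap -> [-1, 9, 9, 15]
Pass 2: Select minimum 9 at index 1, swap -> [-1, 9, 9, 15]


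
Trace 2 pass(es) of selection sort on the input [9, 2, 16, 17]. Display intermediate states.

Pass 1: Select minimum 2 at index 1, swap -> [2, 9, 16, 17]
Pass 2: Select minimum 9 at index 1, swap -> [2, 9, 16, 17]


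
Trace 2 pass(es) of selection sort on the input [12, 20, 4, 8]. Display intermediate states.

Pass 1: Select minimum 4 at index 2, swap -> [4, 20, 12, 8]
Pass 2: Select minimum 8 at index 3, swap -> [4, 8, 12, 20]


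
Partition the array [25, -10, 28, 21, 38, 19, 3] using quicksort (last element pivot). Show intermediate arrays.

Partition 1: pivot=3 at index 1 -> [-10, 3, 28, 21, 38, 19, 25]
Partition 2: pivot=25 at index 4 -> [-10, 3, 21, 19, 25, 28, 38]
Partition 3: pivot=19 at index 2 -> [-10, 3, 19, 21, 25, 28, 38]
Partition 4: pivot=38 at index 6 -> [-10, 3, 19, 21, 25, 28, 38]


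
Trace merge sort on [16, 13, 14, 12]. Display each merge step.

Divide and conquer:
  Merge [16] + [13] -> [13, 16]
  Merge [14] + [12] -> [12, 14]
  Merge [13, 16] + [12, 14] -> [12, 13, 14, 16]


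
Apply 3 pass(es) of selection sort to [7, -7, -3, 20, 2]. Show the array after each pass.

Pass 1: Select minimum -7 at index 1, swap -> [-7, 7, -3, 20, 2]
Pass 2: Select minimum -3 at index 2, swap -> [-7, -3, 7, 20, 2]
Pass 3: Select minimum 2 at index 4, swap -> [-7, -3, 2, 20, 7]


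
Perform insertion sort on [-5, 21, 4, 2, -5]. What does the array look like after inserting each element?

First element -5 is already 'sorted'
Insert 21: shifted 0 elements -> [-5, 21, 4, 2, -5]
Insert 4: shifted 1 elements -> [-5, 4, 21, 2, -5]
Insert 2: shifted 2 elements -> [-5, 2, 4, 21, -5]
Insert -5: shifted 3 elements -> [-5, -5, 2, 4, 21]


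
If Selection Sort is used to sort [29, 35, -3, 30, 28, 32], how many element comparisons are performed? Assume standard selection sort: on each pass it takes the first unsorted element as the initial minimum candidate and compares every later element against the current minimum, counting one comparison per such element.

Pass 1: scan indices 1..5 for the minimum = 5 comparison(s); min is -3, place at index 0 -> [-3, 35, 29, 30, 28, 32]
Pass 2: scan indices 2..5 for the minimum = 4 comparison(s); min is 28, place at index 1 -> [-3, 28, 29, 30, 35, 32]
Pass 3: scan indices 3..5 for the minimum = 3 comparison(s); min is 29, place at index 2 -> [-3, 28, 29, 30, 35, 32]
Pass 4: scan indices 4..5 for the minimum = 2 comparison(s); min is 30, place at index 3 -> [-3, 28, 29, 30, 35, 32]
Pass 5: scan indices 5..5 for the minimum = 1 comparison(s); min is 32, place at index 4 -> [-3, 28, 29, 30, 32, 35]
Selection sort always scans the whole unsorted suffix, so the count is (n-1) + (n-2) + ... + 1 = n(n-1)/2 = 6*5/2 = 15 regardless of the input order.
Total comparisons: 5 + 4 + 3 + 2 + 1 = 15


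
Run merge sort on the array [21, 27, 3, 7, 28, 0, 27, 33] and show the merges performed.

Divide and conquer:
  Merge [21] + [27] -> [21, 27]
  Merge [3] + [7] -> [3, 7]
  Merge [21, 27] + [3, 7] -> [3, 7, 21, 27]
  Merge [28] + [0] -> [0, 28]
  Merge [27] + [33] -> [27, 33]
  Merge [0, 28] + [27, 33] -> [0, 27, 28, 33]
  Merge [3, 7, 21, 27] + [0, 27, 28, 33] -> [0, 3, 7, 21, 27, 27, 28, 33]


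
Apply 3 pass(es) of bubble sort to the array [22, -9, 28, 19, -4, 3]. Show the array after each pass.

After pass 1: [-9, 22, 19, -4, 3, 28] (4 swaps)
After pass 2: [-9, 19, -4, 3, 22, 28] (3 swaps)
After pass 3: [-9, -4, 3, 19, 22, 28] (2 swaps)
Total swaps: 9


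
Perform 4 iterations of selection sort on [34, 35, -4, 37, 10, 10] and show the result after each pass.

Pass 1: Select minimum -4 at index 2, swap -> [-4, 35, 34, 37, 10, 10]
Pass 2: Select minimum 10 at index 4, swap -> [-4, 10, 34, 37, 35, 10]
Pass 3: Select minimum 10 at index 5, swap -> [-4, 10, 10, 37, 35, 34]
Pass 4: Select minimum 34 at index 5, swap -> [-4, 10, 10, 34, 35, 37]


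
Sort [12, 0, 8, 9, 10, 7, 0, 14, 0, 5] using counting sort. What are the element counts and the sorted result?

Count array: [3, 0, 0, 0, 0, 1, 0, 1, 1, 1, 1, 0, 1, 0, 1]
(count[i] = number of elements equal to i)
Cumulative count: [3, 3, 3, 3, 3, 4, 4, 5, 6, 7, 8, 8, 9, 9, 10]
Sorted: [0, 0, 0, 5, 7, 8, 9, 10, 12, 14]


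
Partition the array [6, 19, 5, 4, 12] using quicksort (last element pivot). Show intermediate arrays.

Partition 1: pivot=12 at index 3 -> [6, 5, 4, 12, 19]
Partition 2: pivot=4 at index 0 -> [4, 5, 6, 12, 19]
Partition 3: pivot=6 at index 2 -> [4, 5, 6, 12, 19]


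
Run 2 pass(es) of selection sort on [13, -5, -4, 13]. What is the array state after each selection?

Pass 1: Select minimum -5 at index 1, swap -> [-5, 13, -4, 13]
Pass 2: Select minimum -4 at index 2, swap -> [-5, -4, 13, 13]


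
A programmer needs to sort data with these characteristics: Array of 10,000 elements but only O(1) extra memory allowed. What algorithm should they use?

Best choice: Heapsort
Reason: Heapsort rearranges the array in place using O(1) auxiliary space and still guarantees O(n log n) time; quicksort partitions in place but needs Theta(log n) stack space for recursion (O(n) in the worst case), and mergesort requires O(n) auxiliary space


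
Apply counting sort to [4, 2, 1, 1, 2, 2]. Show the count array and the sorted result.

Count array: [0, 2, 3, 0, 1]
(count[i] = number of elements equal to i)
Cumulative count: [0, 2, 5, 5, 6]
Sorted: [1, 1, 2, 2, 2, 4]


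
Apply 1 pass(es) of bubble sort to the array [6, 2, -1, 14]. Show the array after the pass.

After pass 1: [2, -1, 6, 14] (2 swaps)
Total swaps: 2


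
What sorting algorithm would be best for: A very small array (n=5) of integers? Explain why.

Best choice: Insertion sort
Reason: For tiny inputs the O(n^2) overhead is negligible and insertion sort has minimal constant factors


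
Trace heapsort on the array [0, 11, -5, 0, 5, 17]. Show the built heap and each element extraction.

Build heap: [17, 11, 0, 0, 5, -5]
Extract 17: [11, 5, 0, 0, -5, 17]
Extract 11: [5, 0, 0, -5, 11, 17]
Extract 5: [0, -5, 0, 5, 11, 17]
Extract 0: [0, -5, 0, 5, 11, 17]
Extract 0: [-5, 0, 0, 5, 11, 17]


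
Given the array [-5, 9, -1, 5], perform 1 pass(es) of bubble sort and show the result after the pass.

After pass 1: [-5, -1, 5, 9] (2 swaps)
Total swaps: 2


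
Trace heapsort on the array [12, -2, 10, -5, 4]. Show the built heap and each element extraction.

Build heap: [12, 4, 10, -5, -2]
Extract 12: [10, 4, -2, -5, 12]
Extract 10: [4, -5, -2, 10, 12]
Extract 4: [-2, -5, 4, 10, 12]
Extract -2: [-5, -2, 4, 10, 12]


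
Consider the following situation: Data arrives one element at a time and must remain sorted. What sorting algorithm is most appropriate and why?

Best choice: Insertion sort
Reason: Insertion sort naturally handles online/streaming input by inserting each new element into sorted position


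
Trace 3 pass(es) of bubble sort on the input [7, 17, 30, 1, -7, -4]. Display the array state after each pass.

After pass 1: [7, 17, 1, -7, -4, 30] (3 swaps)
After pass 2: [7, 1, -7, -4, 17, 30] (3 swaps)
After pass 3: [1, -7, -4, 7, 17, 30] (3 swaps)
Total swaps: 9


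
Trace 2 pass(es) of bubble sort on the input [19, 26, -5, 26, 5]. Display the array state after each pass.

After pass 1: [19, -5, 26, 5, 26] (2 swaps)
After pass 2: [-5, 19, 5, 26, 26] (2 swaps)
Total swaps: 4


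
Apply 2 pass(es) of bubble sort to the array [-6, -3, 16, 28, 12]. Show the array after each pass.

After pass 1: [-6, -3, 16, 12, 28] (1 swaps)
After pass 2: [-6, -3, 12, 16, 28] (1 swaps)
Total swaps: 2


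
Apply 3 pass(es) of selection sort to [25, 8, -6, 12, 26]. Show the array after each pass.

Pass 1: Select minimum -6 at index 2, swap -> [-6, 8, 25, 12, 26]
Pass 2: Select minimum 8 at index 1, swap -> [-6, 8, 25, 12, 26]
Pass 3: Select minimum 12 at index 3, swap -> [-6, 8, 12, 25, 26]


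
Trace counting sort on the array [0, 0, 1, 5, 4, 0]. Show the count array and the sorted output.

Count array: [3, 1, 0, 0, 1, 1]
(count[i] = number of elements equal to i)
Cumulative count: [3, 4, 4, 4, 5, 6]
Sorted: [0, 0, 0, 1, 4, 5]


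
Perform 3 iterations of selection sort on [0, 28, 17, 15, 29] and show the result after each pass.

Pass 1: Select minimum 0 at index 0, swap -> [0, 28, 17, 15, 29]
Pass 2: Select minimum 15 at index 3, swap -> [0, 15, 17, 28, 29]
Pass 3: Select minimum 17 at index 2, swap -> [0, 15, 17, 28, 29]


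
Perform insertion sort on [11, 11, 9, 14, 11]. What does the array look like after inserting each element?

First element 11 is already 'sorted'
Insert 11: shifted 0 elements -> [11, 11, 9, 14, 11]
Insert 9: shifted 2 elements -> [9, 11, 11, 14, 11]
Insert 14: shifted 0 elements -> [9, 11, 11, 14, 11]
Insert 11: shifted 1 elements -> [9, 11, 11, 11, 14]


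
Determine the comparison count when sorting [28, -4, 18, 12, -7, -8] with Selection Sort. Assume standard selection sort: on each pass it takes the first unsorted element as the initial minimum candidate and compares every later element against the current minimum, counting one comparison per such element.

Pass 1: scan indices 1..5 for the minimum = 5 comparison(s); min is -8, place at index 0 -> [-8, -4, 18, 12, -7, 28]
Pass 2: scan indices 2..5 for the minimum = 4 comparison(s); min is -7, place at index 1 -> [-8, -7, 18, 12, -4, 28]
Pass 3: scan indices 3..5 for the minimum = 3 comparison(s); min is -4, place at index 2 -> [-8, -7, -4, 12, 18, 28]
Pass 4: scan indices 4..5 for the minimum = 2 comparison(s); min is 12, place at index 3 -> [-8, -7, -4, 12, 18, 28]
Pass 5: scan indices 5..5 for the minimum = 1 comparison(s); min is 18, place at index 4 -> [-8, -7, -4, 12, 18, 28]
Selection sort always scans the whole unsorted suffix, so the count is (n-1) + (n-2) + ... + 1 = n(n-1)/2 = 6*5/2 = 15 regardless of the input order.
Total comparisons: 5 + 4 + 3 + 2 + 1 = 15


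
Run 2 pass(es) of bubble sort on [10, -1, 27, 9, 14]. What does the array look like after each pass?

After pass 1: [-1, 10, 9, 14, 27] (3 swaps)
After pass 2: [-1, 9, 10, 14, 27] (1 swaps)
Total swaps: 4


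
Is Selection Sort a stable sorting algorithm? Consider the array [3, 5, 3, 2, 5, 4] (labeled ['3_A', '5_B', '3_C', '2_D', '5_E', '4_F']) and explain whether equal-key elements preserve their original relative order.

Trace Selection Sort on the labeled array (the key is the number; the letter only tracks identity):
  Pass 1: minimum of unsorted part is 2_D at index 3; swap it with 3_A at index 0 -> [2_D, 5_B, 3_C, 3_A, 5_E, 4_F]
  Pass 2: minimum of unsorted part is 3_C at index 2; swap it with 5_B at index 1 -> [2_D, 3_C, 5_B, 3_A, 5_E, 4_F]
  Pass 3: minimum of unsorted part is 3_A at index 3; swap it with 5_B at index 2 -> [2_D, 3_C, 3_A, 5_B, 5_E, 4_F]
  Pass 4: minimum of unsorted part is 4_F at index 5; swap it with 5_B at index 3 -> [2_D, 3_C, 3_A, 4_F, 5_E, 5_B]
  Pass 5: minimum 5_E is already at index 4; no swap -> [2_D, 3_C, 3_A, 4_F, 5_E, 5_B]
Final order: [2_D, 3_C, 3_A, 4_F, 5_E, 5_B]
Equal keys:
  value 3: originally 3_A, 3_C; after sorting 3_C, 3_A -> order changed
  value 5: originally 5_B, 5_E; after sorting 5_E, 5_B -> order changed
Equal keys were reordered, so Selection Sort is not stable: the long-range swap that moves the minimum into place can carry an element past an equal key. (One such input is enough; an unstable sort may happen to preserve order on other inputs, but it gives no guarantee.)
Answer: Not stable


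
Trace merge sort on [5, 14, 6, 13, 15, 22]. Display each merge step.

Divide and conquer:
  Merge [14] + [6] -> [6, 14]
  Merge [5] + [6, 14] -> [5, 6, 14]
  Merge [15] + [22] -> [15, 22]
  Merge [13] + [15, 22] -> [13, 15, 22]
  Merge [5, 6, 14] + [13, 15, 22] -> [5, 6, 13, 14, 15, 22]


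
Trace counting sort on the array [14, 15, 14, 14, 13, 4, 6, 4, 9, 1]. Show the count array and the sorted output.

Count array: [0, 1, 0, 0, 2, 0, 1, 0, 0, 1, 0, 0, 0, 1, 3, 1]
(count[i] = number of elements equal to i)
Cumulative count: [0, 1, 1, 1, 3, 3, 4, 4, 4, 5, 5, 5, 5, 6, 9, 10]
Sorted: [1, 4, 4, 6, 9, 13, 14, 14, 14, 15]


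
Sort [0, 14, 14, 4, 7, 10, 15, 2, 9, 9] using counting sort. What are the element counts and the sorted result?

Count array: [1, 0, 1, 0, 1, 0, 0, 1, 0, 2, 1, 0, 0, 0, 2, 1]
(count[i] = number of elements equal to i)
Cumulative count: [1, 1, 2, 2, 3, 3, 3, 4, 4, 6, 7, 7, 7, 7, 9, 10]
Sorted: [0, 2, 4, 7, 9, 9, 10, 14, 14, 15]
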